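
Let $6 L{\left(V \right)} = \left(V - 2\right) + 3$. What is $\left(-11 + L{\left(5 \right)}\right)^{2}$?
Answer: $100$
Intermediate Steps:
$L{\left(V \right)} = \frac{1}{6} + \frac{V}{6}$ ($L{\left(V \right)} = \frac{\left(V - 2\right) + 3}{6} = \frac{\left(-2 + V\right) + 3}{6} = \frac{1 + V}{6} = \frac{1}{6} + \frac{V}{6}$)
$\left(-11 + L{\left(5 \right)}\right)^{2} = \left(-11 + \left(\frac{1}{6} + \frac{1}{6} \cdot 5\right)\right)^{2} = \left(-11 + \left(\frac{1}{6} + \frac{5}{6}\right)\right)^{2} = \left(-11 + 1\right)^{2} = \left(-10\right)^{2} = 100$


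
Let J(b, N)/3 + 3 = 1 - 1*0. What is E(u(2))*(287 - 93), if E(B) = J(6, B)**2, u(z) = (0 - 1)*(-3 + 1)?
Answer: 6984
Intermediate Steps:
J(b, N) = -6 (J(b, N) = -9 + 3*(1 - 1*0) = -9 + 3*(1 + 0) = -9 + 3*1 = -9 + 3 = -6)
u(z) = 2 (u(z) = -1*(-2) = 2)
E(B) = 36 (E(B) = (-6)**2 = 36)
E(u(2))*(287 - 93) = 36*(287 - 93) = 36*194 = 6984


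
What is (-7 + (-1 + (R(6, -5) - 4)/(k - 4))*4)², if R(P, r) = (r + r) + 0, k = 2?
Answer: 289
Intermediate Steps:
R(P, r) = 2*r (R(P, r) = 2*r + 0 = 2*r)
(-7 + (-1 + (R(6, -5) - 4)/(k - 4))*4)² = (-7 + (-1 + (2*(-5) - 4)/(2 - 4))*4)² = (-7 + (-1 + (-10 - 4)/(-2))*4)² = (-7 + (-1 - 14*(-½))*4)² = (-7 + (-1 + 7)*4)² = (-7 + 6*4)² = (-7 + 24)² = 17² = 289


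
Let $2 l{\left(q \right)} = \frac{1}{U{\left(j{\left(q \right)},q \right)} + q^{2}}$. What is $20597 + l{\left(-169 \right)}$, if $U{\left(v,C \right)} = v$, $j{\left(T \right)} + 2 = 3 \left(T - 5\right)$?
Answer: $\frac{1154956179}{56074} \approx 20597.0$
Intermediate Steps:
$j{\left(T \right)} = -17 + 3 T$ ($j{\left(T \right)} = -2 + 3 \left(T - 5\right) = -2 + 3 \left(-5 + T\right) = -2 + \left(-15 + 3 T\right) = -17 + 3 T$)
$l{\left(q \right)} = \frac{1}{2 \left(-17 + q^{2} + 3 q\right)}$ ($l{\left(q \right)} = \frac{1}{2 \left(\left(-17 + 3 q\right) + q^{2}\right)} = \frac{1}{2 \left(-17 + q^{2} + 3 q\right)}$)
$20597 + l{\left(-169 \right)} = 20597 + \frac{1}{2 \left(-17 + \left(-169\right)^{2} + 3 \left(-169\right)\right)} = 20597 + \frac{1}{2 \left(-17 + 28561 - 507\right)} = 20597 + \frac{1}{2 \cdot 28037} = 20597 + \frac{1}{2} \cdot \frac{1}{28037} = 20597 + \frac{1}{56074} = \frac{1154956179}{56074}$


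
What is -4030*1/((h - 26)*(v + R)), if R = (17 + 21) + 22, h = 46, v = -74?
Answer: 403/28 ≈ 14.393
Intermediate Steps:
R = 60 (R = 38 + 22 = 60)
-4030*1/((h - 26)*(v + R)) = -4030*1/((-74 + 60)*(46 - 26)) = -4030/(20*(-14)) = -4030/(-280) = -4030*(-1/280) = 403/28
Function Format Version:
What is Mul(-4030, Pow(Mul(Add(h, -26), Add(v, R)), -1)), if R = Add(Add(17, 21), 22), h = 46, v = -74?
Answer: Rational(403, 28) ≈ 14.393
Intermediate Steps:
R = 60 (R = Add(38, 22) = 60)
Mul(-4030, Pow(Mul(Add(h, -26), Add(v, R)), -1)) = Mul(-4030, Pow(Mul(Add(46, -26), Add(-74, 60)), -1)) = Mul(-4030, Pow(Mul(20, -14), -1)) = Mul(-4030, Pow(-280, -1)) = Mul(-4030, Rational(-1, 280)) = Rational(403, 28)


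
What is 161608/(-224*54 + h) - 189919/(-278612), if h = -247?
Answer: -42681757879/3438907916 ≈ -12.411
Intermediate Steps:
161608/(-224*54 + h) - 189919/(-278612) = 161608/(-224*54 - 247) - 189919/(-278612) = 161608/(-12096 - 247) - 189919*(-1/278612) = 161608/(-12343) + 189919/278612 = 161608*(-1/12343) + 189919/278612 = -161608/12343 + 189919/278612 = -42681757879/3438907916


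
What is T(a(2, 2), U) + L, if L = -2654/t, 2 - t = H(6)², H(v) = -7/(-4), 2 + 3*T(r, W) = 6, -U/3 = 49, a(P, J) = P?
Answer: 127460/51 ≈ 2499.2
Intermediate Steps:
U = -147 (U = -3*49 = -147)
T(r, W) = 4/3 (T(r, W) = -⅔ + (⅓)*6 = -⅔ + 2 = 4/3)
H(v) = 7/4 (H(v) = -7*(-¼) = 7/4)
t = -17/16 (t = 2 - (7/4)² = 2 - 1*49/16 = 2 - 49/16 = -17/16 ≈ -1.0625)
L = 42464/17 (L = -2654/(-17/16) = -2654*(-16/17) = 42464/17 ≈ 2497.9)
T(a(2, 2), U) + L = 4/3 + 42464/17 = 127460/51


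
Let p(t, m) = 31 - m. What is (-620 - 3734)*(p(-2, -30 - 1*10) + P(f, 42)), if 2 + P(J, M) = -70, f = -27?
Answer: 4354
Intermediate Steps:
P(J, M) = -72 (P(J, M) = -2 - 70 = -72)
(-620 - 3734)*(p(-2, -30 - 1*10) + P(f, 42)) = (-620 - 3734)*((31 - (-30 - 1*10)) - 72) = -4354*((31 - (-30 - 10)) - 72) = -4354*((31 - 1*(-40)) - 72) = -4354*((31 + 40) - 72) = -4354*(71 - 72) = -4354*(-1) = 4354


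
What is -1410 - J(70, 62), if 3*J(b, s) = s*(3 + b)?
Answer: -8756/3 ≈ -2918.7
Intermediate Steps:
J(b, s) = s*(3 + b)/3 (J(b, s) = (s*(3 + b))/3 = s*(3 + b)/3)
-1410 - J(70, 62) = -1410 - 62*(3 + 70)/3 = -1410 - 62*73/3 = -1410 - 1*4526/3 = -1410 - 4526/3 = -8756/3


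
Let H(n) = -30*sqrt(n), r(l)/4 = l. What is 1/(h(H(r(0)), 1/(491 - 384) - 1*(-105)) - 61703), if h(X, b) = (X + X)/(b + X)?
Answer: -1/61703 ≈ -1.6207e-5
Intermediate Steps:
r(l) = 4*l
h(X, b) = 2*X/(X + b) (h(X, b) = (2*X)/(X + b) = 2*X/(X + b))
1/(h(H(r(0)), 1/(491 - 384) - 1*(-105)) - 61703) = 1/(2*(-30*sqrt(4*0))/(-30*sqrt(4*0) + (1/(491 - 384) - 1*(-105))) - 61703) = 1/(2*(-30*sqrt(0))/(-30*sqrt(0) + (1/107 + 105)) - 61703) = 1/(2*(-30*0)/(-30*0 + (1/107 + 105)) - 61703) = 1/(2*0/(0 + 11236/107) - 61703) = 1/(2*0/(11236/107) - 61703) = 1/(2*0*(107/11236) - 61703) = 1/(0 - 61703) = 1/(-61703) = -1/61703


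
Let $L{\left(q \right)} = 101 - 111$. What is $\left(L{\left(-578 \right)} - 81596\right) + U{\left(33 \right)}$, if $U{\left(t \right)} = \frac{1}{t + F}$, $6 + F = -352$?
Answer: $- \frac{26521951}{325} \approx -81606.0$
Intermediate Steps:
$L{\left(q \right)} = -10$ ($L{\left(q \right)} = 101 - 111 = -10$)
$F = -358$ ($F = -6 - 352 = -358$)
$U{\left(t \right)} = \frac{1}{-358 + t}$ ($U{\left(t \right)} = \frac{1}{t - 358} = \frac{1}{-358 + t}$)
$\left(L{\left(-578 \right)} - 81596\right) + U{\left(33 \right)} = \left(-10 - 81596\right) + \frac{1}{-358 + 33} = -81606 + \frac{1}{-325} = -81606 - \frac{1}{325} = - \frac{26521951}{325}$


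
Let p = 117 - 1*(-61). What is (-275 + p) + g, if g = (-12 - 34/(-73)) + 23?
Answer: -6244/73 ≈ -85.534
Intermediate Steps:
g = 837/73 (g = (-12 - 34*(-1/73)) + 23 = (-12 + 34/73) + 23 = -842/73 + 23 = 837/73 ≈ 11.466)
p = 178 (p = 117 + 61 = 178)
(-275 + p) + g = (-275 + 178) + 837/73 = -97 + 837/73 = -6244/73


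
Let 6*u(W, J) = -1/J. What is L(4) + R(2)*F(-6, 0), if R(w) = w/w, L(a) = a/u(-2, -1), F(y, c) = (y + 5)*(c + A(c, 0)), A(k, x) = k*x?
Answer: 24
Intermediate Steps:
u(W, J) = -1/(6*J) (u(W, J) = (-1/J)/6 = -1/(6*J))
F(y, c) = c*(5 + y) (F(y, c) = (y + 5)*(c + c*0) = (5 + y)*(c + 0) = (5 + y)*c = c*(5 + y))
L(a) = 6*a (L(a) = a/((-⅙/(-1))) = a/((-⅙*(-1))) = a/(⅙) = a*6 = 6*a)
R(w) = 1
L(4) + R(2)*F(-6, 0) = 6*4 + 1*(0*(5 - 6)) = 24 + 1*(0*(-1)) = 24 + 1*0 = 24 + 0 = 24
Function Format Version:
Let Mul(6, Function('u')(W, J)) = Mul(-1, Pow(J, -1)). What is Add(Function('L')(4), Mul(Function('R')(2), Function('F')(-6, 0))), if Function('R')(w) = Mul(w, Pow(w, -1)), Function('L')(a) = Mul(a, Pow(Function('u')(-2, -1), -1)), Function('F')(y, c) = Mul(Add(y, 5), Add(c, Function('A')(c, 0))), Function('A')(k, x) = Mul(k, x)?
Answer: 24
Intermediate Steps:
Function('u')(W, J) = Mul(Rational(-1, 6), Pow(J, -1)) (Function('u')(W, J) = Mul(Rational(1, 6), Mul(-1, Pow(J, -1))) = Mul(Rational(-1, 6), Pow(J, -1)))
Function('F')(y, c) = Mul(c, Add(5, y)) (Function('F')(y, c) = Mul(Add(y, 5), Add(c, Mul(c, 0))) = Mul(Add(5, y), Add(c, 0)) = Mul(Add(5, y), c) = Mul(c, Add(5, y)))
Function('L')(a) = Mul(6, a) (Function('L')(a) = Mul(a, Pow(Mul(Rational(-1, 6), Pow(-1, -1)), -1)) = Mul(a, Pow(Mul(Rational(-1, 6), -1), -1)) = Mul(a, Pow(Rational(1, 6), -1)) = Mul(a, 6) = Mul(6, a))
Function('R')(w) = 1
Add(Function('L')(4), Mul(Function('R')(2), Function('F')(-6, 0))) = Add(Mul(6, 4), Mul(1, Mul(0, Add(5, -6)))) = Add(24, Mul(1, Mul(0, -1))) = Add(24, Mul(1, 0)) = Add(24, 0) = 24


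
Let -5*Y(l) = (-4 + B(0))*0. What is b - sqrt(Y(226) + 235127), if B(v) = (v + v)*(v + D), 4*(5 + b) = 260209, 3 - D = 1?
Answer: 260189/4 - sqrt(235127) ≈ 64562.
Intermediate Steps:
D = 2 (D = 3 - 1*1 = 3 - 1 = 2)
b = 260189/4 (b = -5 + (1/4)*260209 = -5 + 260209/4 = 260189/4 ≈ 65047.)
B(v) = 2*v*(2 + v) (B(v) = (v + v)*(v + 2) = (2*v)*(2 + v) = 2*v*(2 + v))
Y(l) = 0 (Y(l) = -(-4 + 2*0*(2 + 0))*0/5 = -(-4 + 2*0*2)*0/5 = -(-4 + 0)*0/5 = -(-4)*0/5 = -1/5*0 = 0)
b - sqrt(Y(226) + 235127) = 260189/4 - sqrt(0 + 235127) = 260189/4 - sqrt(235127)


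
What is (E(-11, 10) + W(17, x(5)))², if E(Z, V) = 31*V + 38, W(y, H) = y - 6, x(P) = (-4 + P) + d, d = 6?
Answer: 128881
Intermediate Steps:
x(P) = 2 + P (x(P) = (-4 + P) + 6 = 2 + P)
W(y, H) = -6 + y
E(Z, V) = 38 + 31*V
(E(-11, 10) + W(17, x(5)))² = ((38 + 31*10) + (-6 + 17))² = ((38 + 310) + 11)² = (348 + 11)² = 359² = 128881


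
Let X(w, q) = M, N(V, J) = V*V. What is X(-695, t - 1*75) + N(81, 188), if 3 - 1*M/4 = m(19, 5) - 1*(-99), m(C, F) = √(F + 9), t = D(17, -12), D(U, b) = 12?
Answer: 6177 - 4*√14 ≈ 6162.0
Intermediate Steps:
N(V, J) = V²
t = 12
m(C, F) = √(9 + F)
M = -384 - 4*√14 (M = 12 - 4*(√(9 + 5) - 1*(-99)) = 12 - 4*(√14 + 99) = 12 - 4*(99 + √14) = 12 + (-396 - 4*√14) = -384 - 4*√14 ≈ -398.97)
X(w, q) = -384 - 4*√14
X(-695, t - 1*75) + N(81, 188) = (-384 - 4*√14) + 81² = (-384 - 4*√14) + 6561 = 6177 - 4*√14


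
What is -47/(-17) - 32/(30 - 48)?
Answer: 695/153 ≈ 4.5425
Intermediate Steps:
-47/(-17) - 32/(30 - 48) = -47*(-1/17) - 32/(-18) = 47/17 - 32*(-1/18) = 47/17 + 16/9 = 695/153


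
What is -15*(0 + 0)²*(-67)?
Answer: 0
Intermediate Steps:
-15*(0 + 0)²*(-67) = -15*0²*(-67) = -15*0*(-67) = 0*(-67) = 0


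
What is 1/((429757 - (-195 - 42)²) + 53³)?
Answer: 1/522465 ≈ 1.9140e-6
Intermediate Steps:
1/((429757 - (-195 - 42)²) + 53³) = 1/((429757 - 1*(-237)²) + 148877) = 1/((429757 - 1*56169) + 148877) = 1/((429757 - 56169) + 148877) = 1/(373588 + 148877) = 1/522465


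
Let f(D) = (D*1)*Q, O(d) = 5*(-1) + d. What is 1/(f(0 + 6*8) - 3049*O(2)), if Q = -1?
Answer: 1/9099 ≈ 0.00010990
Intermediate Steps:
O(d) = -5 + d
f(D) = -D (f(D) = (D*1)*(-1) = D*(-1) = -D)
1/(f(0 + 6*8) - 3049*O(2)) = 1/(-(0 + 6*8) - 3049*(-5 + 2)) = 1/(-(0 + 48) - 3049*(-3)) = 1/(-1*48 + 9147) = 1/(-48 + 9147) = 1/9099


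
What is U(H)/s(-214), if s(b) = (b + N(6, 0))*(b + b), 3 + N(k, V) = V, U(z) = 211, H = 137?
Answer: 211/92876 ≈ 0.0022718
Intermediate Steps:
N(k, V) = -3 + V
s(b) = 2*b*(-3 + b) (s(b) = (b + (-3 + 0))*(b + b) = (b - 3)*(2*b) = (-3 + b)*(2*b) = 2*b*(-3 + b))
U(H)/s(-214) = 211/((2*(-214)*(-3 - 214))) = 211/((2*(-214)*(-217))) = 211/92876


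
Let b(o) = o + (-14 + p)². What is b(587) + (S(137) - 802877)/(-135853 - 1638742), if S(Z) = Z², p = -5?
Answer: 1683100168/1774595 ≈ 948.44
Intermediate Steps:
b(o) = 361 + o (b(o) = o + (-14 - 5)² = o + (-19)² = o + 361 = 361 + o)
b(587) + (S(137) - 802877)/(-135853 - 1638742) = (361 + 587) + (137² - 802877)/(-135853 - 1638742) = 948 + (18769 - 802877)/(-1774595) = 948 - 784108*(-1/1774595) = 948 + 784108/1774595 = 1683100168/1774595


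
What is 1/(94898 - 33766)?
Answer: 1/61132 ≈ 1.6358e-5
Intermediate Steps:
1/(94898 - 33766) = 1/61132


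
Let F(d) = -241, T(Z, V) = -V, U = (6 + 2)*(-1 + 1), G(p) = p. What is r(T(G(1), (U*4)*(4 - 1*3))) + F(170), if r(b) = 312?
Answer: 71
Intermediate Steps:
U = 0 (U = 8*0 = 0)
r(T(G(1), (U*4)*(4 - 1*3))) + F(170) = 312 - 241 = 71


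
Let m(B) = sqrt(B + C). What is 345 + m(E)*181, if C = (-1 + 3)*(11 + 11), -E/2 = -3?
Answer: 345 + 905*sqrt(2) ≈ 1624.9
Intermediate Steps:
E = 6 (E = -2*(-3) = 6)
C = 44 (C = 2*22 = 44)
m(B) = sqrt(44 + B) (m(B) = sqrt(B + 44) = sqrt(44 + B))
345 + m(E)*181 = 345 + sqrt(44 + 6)*181 = 345 + sqrt(50)*181 = 345 + (5*sqrt(2))*181 = 345 + 905*sqrt(2)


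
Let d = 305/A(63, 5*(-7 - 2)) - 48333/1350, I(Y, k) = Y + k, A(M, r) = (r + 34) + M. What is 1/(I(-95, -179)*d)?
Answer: 5850/47985757 ≈ 0.00012191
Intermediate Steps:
A(M, r) = 34 + M + r (A(M, r) = (34 + r) + M = 34 + M + r)
d = -350261/11700 (d = 305/(34 + 63 + 5*(-7 - 2)) - 48333/1350 = 305/(34 + 63 + 5*(-9)) - 48333*1/1350 = 305/(34 + 63 - 45) - 16111/450 = 305/52 - 16111/450 = -350261/11700 ≈ -29.937)
1/(I(-95, -179)*d) = 1/((-95 - 179)*(-350261/11700)) = -11700/350261/(-274) = -1/274*(-11700/350261) = 5850/47985757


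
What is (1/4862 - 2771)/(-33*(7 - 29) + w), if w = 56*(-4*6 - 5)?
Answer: 13472601/4366076 ≈ 3.0857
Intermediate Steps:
w = -1624 (w = 56*(-24 - 5) = 56*(-29) = -1624)
(1/4862 - 2771)/(-33*(7 - 29) + w) = (1/4862 - 2771)/(-33*(7 - 29) - 1624) = (1/4862 - 2771)/(-33*(-22) - 1624) = -13472601/(4862*(726 - 1624)) = -13472601/4862/(-898) = -13472601/4862*(-1/898) = 13472601/4366076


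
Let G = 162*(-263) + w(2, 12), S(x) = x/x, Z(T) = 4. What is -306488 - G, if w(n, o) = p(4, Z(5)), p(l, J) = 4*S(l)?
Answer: -263886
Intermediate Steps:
S(x) = 1
p(l, J) = 4 (p(l, J) = 4*1 = 4)
w(n, o) = 4
G = -42602 (G = 162*(-263) + 4 = -42606 + 4 = -42602)
-306488 - G = -306488 - 1*(-42602) = -306488 + 42602 = -263886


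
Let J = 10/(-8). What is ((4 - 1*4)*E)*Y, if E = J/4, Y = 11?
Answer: 0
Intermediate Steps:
J = -5/4 (J = 10*(-⅛) = -5/4 ≈ -1.2500)
E = -5/16 (E = -5/4/4 = -5/4*¼ = -5/16 ≈ -0.31250)
((4 - 1*4)*E)*Y = ((4 - 1*4)*(-5/16))*11 = ((4 - 4)*(-5/16))*11 = (0*(-5/16))*11 = 0*11 = 0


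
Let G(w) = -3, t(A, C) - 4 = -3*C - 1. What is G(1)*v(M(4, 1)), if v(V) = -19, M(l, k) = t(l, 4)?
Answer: 57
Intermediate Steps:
t(A, C) = 3 - 3*C (t(A, C) = 4 + (-3*C - 1) = 4 + (-1 - 3*C) = 3 - 3*C)
M(l, k) = -9 (M(l, k) = 3 - 3*4 = 3 - 12 = -9)
G(1)*v(M(4, 1)) = -3*(-19) = 57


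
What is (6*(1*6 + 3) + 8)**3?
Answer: 238328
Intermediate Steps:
(6*(1*6 + 3) + 8)**3 = (6*(6 + 3) + 8)**3 = (6*9 + 8)**3 = (54 + 8)**3 = 62**3 = 238328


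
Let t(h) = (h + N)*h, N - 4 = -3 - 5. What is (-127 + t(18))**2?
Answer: 15625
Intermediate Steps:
N = -4 (N = 4 + (-3 - 5) = 4 - 8 = -4)
t(h) = h*(-4 + h) (t(h) = (h - 4)*h = (-4 + h)*h = h*(-4 + h))
(-127 + t(18))**2 = (-127 + 18*(-4 + 18))**2 = (-127 + 18*14)**2 = (-127 + 252)**2 = 125**2 = 15625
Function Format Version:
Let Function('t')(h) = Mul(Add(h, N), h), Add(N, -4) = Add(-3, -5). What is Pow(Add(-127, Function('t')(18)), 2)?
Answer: 15625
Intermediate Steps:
N = -4 (N = Add(4, Add(-3, -5)) = Add(4, -8) = -4)
Function('t')(h) = Mul(h, Add(-4, h)) (Function('t')(h) = Mul(Add(h, -4), h) = Mul(Add(-4, h), h) = Mul(h, Add(-4, h)))
Pow(Add(-127, Function('t')(18)), 2) = Pow(Add(-127, Mul(18, Add(-4, 18))), 2) = Pow(Add(-127, Mul(18, 14)), 2) = Pow(Add(-127, 252), 2) = Pow(125, 2) = 15625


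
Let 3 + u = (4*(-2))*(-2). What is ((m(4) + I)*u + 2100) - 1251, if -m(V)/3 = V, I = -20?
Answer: 433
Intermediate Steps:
m(V) = -3*V
u = 13 (u = -3 + (4*(-2))*(-2) = -3 - 8*(-2) = -3 + 16 = 13)
((m(4) + I)*u + 2100) - 1251 = ((-3*4 - 20)*13 + 2100) - 1251 = ((-12 - 20)*13 + 2100) - 1251 = (-32*13 + 2100) - 1251 = (-416 + 2100) - 1251 = 1684 - 1251 = 433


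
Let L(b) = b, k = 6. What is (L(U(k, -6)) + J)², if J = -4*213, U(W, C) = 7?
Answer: 714025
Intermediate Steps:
J = -852
(L(U(k, -6)) + J)² = (7 - 852)² = (-845)² = 714025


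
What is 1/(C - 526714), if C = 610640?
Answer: 1/83926 ≈ 1.1915e-5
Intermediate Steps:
1/(C - 526714) = 1/(610640 - 526714) = 1/83926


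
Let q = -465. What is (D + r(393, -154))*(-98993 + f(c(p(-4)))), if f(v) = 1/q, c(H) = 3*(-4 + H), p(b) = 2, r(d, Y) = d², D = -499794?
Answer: 1059788888158/31 ≈ 3.4187e+10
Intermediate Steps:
c(H) = -12 + 3*H
f(v) = -1/465 (f(v) = 1/(-465) = -1/465)
(D + r(393, -154))*(-98993 + f(c(p(-4)))) = (-499794 + 393²)*(-98993 - 1/465) = (-499794 + 154449)*(-46031746/465) = -345345*(-46031746/465) = 1059788888158/31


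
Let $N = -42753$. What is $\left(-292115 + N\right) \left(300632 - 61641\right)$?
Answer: $-80030438188$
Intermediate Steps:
$\left(-292115 + N\right) \left(300632 - 61641\right) = \left(-292115 - 42753\right) \left(300632 - 61641\right) = - 334868 \left(300632 - 61641\right) = \left(-334868\right) 238991 = -80030438188$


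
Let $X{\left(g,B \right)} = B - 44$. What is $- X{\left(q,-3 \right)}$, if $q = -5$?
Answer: $47$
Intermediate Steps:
$X{\left(g,B \right)} = -44 + B$
$- X{\left(q,-3 \right)} = - (-44 - 3) = \left(-1\right) \left(-47\right) = 47$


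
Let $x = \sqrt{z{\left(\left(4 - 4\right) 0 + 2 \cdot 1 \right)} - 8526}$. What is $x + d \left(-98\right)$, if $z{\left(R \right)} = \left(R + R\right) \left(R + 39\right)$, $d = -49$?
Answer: $4802 + i \sqrt{8362} \approx 4802.0 + 91.444 i$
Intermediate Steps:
$z{\left(R \right)} = 2 R \left(39 + R\right)$
$x = i \sqrt{8362}$ ($x = \sqrt{2 \left(\left(4 - 4\right) 0 + 2 \cdot 1\right) \left(39 + \left(\left(4 - 4\right) 0 + 2 \cdot 1\right)\right) - 8526} = \sqrt{2 \left(0 \cdot 0 + 2\right) \left(39 + \left(0 \cdot 0 + 2\right)\right) - 8526} = \sqrt{2 \left(0 + 2\right) \left(39 + \left(0 + 2\right)\right) - 8526} = \sqrt{2 \cdot 2 \left(39 + 2\right) - 8526} = \sqrt{2 \cdot 2 \cdot 41 - 8526} = \sqrt{164 - 8526} = \sqrt{-8362} = i \sqrt{8362} \approx 91.444 i$)
$x + d \left(-98\right) = i \sqrt{8362} - -4802 = i \sqrt{8362} + 4802 = 4802 + i \sqrt{8362}$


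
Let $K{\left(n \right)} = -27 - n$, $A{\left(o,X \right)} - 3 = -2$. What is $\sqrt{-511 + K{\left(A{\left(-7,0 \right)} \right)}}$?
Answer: $7 i \sqrt{11} \approx 23.216 i$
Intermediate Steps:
$A{\left(o,X \right)} = 1$ ($A{\left(o,X \right)} = 3 - 2 = 1$)
$\sqrt{-511 + K{\left(A{\left(-7,0 \right)} \right)}} = \sqrt{-511 - 28} = \sqrt{-539} = 7 i \sqrt{11}$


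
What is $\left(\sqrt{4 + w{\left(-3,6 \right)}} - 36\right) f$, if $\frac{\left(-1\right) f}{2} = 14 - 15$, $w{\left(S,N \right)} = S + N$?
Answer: $-72 + 2 \sqrt{7} \approx -66.708$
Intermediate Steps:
$w{\left(S,N \right)} = N + S$
$f = 2$ ($f = - 2 \left(14 - 15\right) = \left(-2\right) \left(-1\right) = 2$)
$\left(\sqrt{4 + w{\left(-3,6 \right)}} - 36\right) f = \left(\sqrt{4 + \left(6 - 3\right)} - 36\right) 2 = \left(\sqrt{4 + 3} - 36\right) 2 = \left(\sqrt{7} - 36\right) 2 = \left(-36 + \sqrt{7}\right) 2 = -72 + 2 \sqrt{7}$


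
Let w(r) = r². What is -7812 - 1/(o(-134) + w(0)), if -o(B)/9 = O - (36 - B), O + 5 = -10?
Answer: -13006981/1665 ≈ -7812.0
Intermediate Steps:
O = -15 (O = -5 - 10 = -15)
o(B) = 459 - 9*B (o(B) = -9*(-15 - (36 - B)) = -9*(-15 + (-36 + B)) = -9*(-51 + B) = 459 - 9*B)
-7812 - 1/(o(-134) + w(0)) = -7812 - 1/((459 - 9*(-134)) + 0²) = -7812 - 1/((459 + 1206) + 0) = -7812 - 1/(1665 + 0) = -7812 - 1/1665 = -13006981/1665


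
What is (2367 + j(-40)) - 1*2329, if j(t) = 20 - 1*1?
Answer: 57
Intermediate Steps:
j(t) = 19 (j(t) = 20 - 1 = 19)
(2367 + j(-40)) - 1*2329 = (2367 + 19) - 1*2329 = 2386 - 2329 = 57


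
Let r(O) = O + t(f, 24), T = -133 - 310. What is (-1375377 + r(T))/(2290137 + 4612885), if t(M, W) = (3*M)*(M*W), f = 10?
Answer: -684310/3451511 ≈ -0.19826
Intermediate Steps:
t(M, W) = 3*W*M²
T = -443
r(O) = 7200 + O (r(O) = O + 3*24*10² = O + 3*24*100 = O + 7200 = 7200 + O)
(-1375377 + r(T))/(2290137 + 4612885) = (-1375377 + (7200 - 443))/(2290137 + 4612885) = (-1375377 + 6757)/6903022 = -1368620*1/6903022 = -684310/3451511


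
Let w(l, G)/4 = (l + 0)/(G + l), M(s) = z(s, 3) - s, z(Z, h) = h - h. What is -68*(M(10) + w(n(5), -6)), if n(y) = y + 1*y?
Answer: 0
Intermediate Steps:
z(Z, h) = 0
n(y) = 2*y (n(y) = y + y = 2*y)
M(s) = -s (M(s) = 0 - s = -s)
w(l, G) = 4*l/(G + l) (w(l, G) = 4*((l + 0)/(G + l)) = 4*(l/(G + l)) = 4*l/(G + l))
-68*(M(10) + w(n(5), -6)) = -68*(-1*10 + 4*(2*5)/(-6 + 2*5)) = -68*(-10 + 4*10/(-6 + 10)) = -68*(-10 + 4*10/4) = -68*(-10 + 4*10*(¼)) = -68*(-10 + 10) = -68*0 = 0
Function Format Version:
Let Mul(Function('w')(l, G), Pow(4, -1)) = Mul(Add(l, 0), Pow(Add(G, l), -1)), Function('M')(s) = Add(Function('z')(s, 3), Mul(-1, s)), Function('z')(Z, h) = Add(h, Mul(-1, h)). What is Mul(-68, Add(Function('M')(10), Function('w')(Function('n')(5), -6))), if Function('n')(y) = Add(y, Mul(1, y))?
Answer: 0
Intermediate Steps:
Function('z')(Z, h) = 0
Function('n')(y) = Mul(2, y) (Function('n')(y) = Add(y, y) = Mul(2, y))
Function('M')(s) = Mul(-1, s) (Function('M')(s) = Add(0, Mul(-1, s)) = Mul(-1, s))
Function('w')(l, G) = Mul(4, l, Pow(Add(G, l), -1)) (Function('w')(l, G) = Mul(4, Mul(Add(l, 0), Pow(Add(G, l), -1))) = Mul(4, Mul(l, Pow(Add(G, l), -1))) = Mul(4, l, Pow(Add(G, l), -1)))
Mul(-68, Add(Function('M')(10), Function('w')(Function('n')(5), -6))) = Mul(-68, Add(Mul(-1, 10), Mul(4, Mul(2, 5), Pow(Add(-6, Mul(2, 5)), -1)))) = Mul(-68, Add(-10, Mul(4, 10, Pow(Add(-6, 10), -1)))) = Mul(-68, Add(-10, Mul(4, 10, Pow(4, -1)))) = Mul(-68, Add(-10, Mul(4, 10, Rational(1, 4)))) = Mul(-68, Add(-10, 10)) = Mul(-68, 0) = 0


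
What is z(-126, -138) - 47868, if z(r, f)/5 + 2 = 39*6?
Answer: -46708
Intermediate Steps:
z(r, f) = 1160 (z(r, f) = -10 + 5*(39*6) = -10 + 5*234 = -10 + 1170 = 1160)
z(-126, -138) - 47868 = 1160 - 47868 = -46708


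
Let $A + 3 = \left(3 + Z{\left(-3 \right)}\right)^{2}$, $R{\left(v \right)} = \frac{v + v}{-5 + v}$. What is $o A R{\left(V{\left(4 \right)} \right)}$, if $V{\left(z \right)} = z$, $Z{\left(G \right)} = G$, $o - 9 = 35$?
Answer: $1056$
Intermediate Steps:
$o = 44$ ($o = 9 + 35 = 44$)
$R{\left(v \right)} = \frac{2 v}{-5 + v}$
$A = -3$ ($A = -3 + \left(3 - 3\right)^{2} = -3 + 0^{2} = -3 + 0 = -3$)
$o A R{\left(V{\left(4 \right)} \right)} = 44 \left(-3\right) 2 \cdot 4 \frac{1}{-5 + 4} = - 132 \cdot 2 \cdot 4 \frac{1}{-1} = - 132 \cdot 2 \cdot 4 \left(-1\right) = \left(-132\right) \left(-8\right) = 1056$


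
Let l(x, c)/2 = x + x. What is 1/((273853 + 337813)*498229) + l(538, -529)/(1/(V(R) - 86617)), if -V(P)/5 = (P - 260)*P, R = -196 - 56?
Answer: -479888812627210520335/304749739514 ≈ -1.5747e+9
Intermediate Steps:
l(x, c) = 4*x (l(x, c) = 2*(x + x) = 2*(2*x) = 4*x)
R = -252
V(P) = -5*P*(-260 + P) (V(P) = -5*(P - 260)*P = -5*(-260 + P)*P = -5*P*(-260 + P))
1/((273853 + 337813)*498229) + l(538, -529)/(1/(V(R) - 86617)) = 1/((273853 + 337813)*498229) + (4*538)/(1/(5*(-252)*(260 - 1*(-252)) - 86617)) = (1/498229)/611666 + 2152/(1/(5*(-252)*(260 + 252) - 86617)) = (1/611666)*(1/498229) + 2152/(1/(5*(-252)*512 - 86617)) = 1/304749739514 + 2152/(1/(-645120 - 86617)) = 1/304749739514 + 2152/(1/(-731737)) = 1/304749739514 + 2152/(-1/731737) = 1/304749739514 + 2152*(-731737) = 1/304749739514 - 1574698024 = -479888812627210520335/304749739514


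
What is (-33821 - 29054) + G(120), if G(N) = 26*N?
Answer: -59755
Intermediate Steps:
(-33821 - 29054) + G(120) = (-33821 - 29054) + 26*120 = -62875 + 3120 = -59755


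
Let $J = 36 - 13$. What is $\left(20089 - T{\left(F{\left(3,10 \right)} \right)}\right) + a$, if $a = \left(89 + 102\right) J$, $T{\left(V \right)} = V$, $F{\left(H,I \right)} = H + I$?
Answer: $24469$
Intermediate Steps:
$J = 23$ ($J = 36 - 13 = 23$)
$a = 4393$ ($a = \left(89 + 102\right) 23 = 191 \cdot 23 = 4393$)
$\left(20089 - T{\left(F{\left(3,10 \right)} \right)}\right) + a = \left(20089 - \left(3 + 10\right)\right) + 4393 = \left(20089 - 13\right) + 4393 = 20076 + 4393 = 24469$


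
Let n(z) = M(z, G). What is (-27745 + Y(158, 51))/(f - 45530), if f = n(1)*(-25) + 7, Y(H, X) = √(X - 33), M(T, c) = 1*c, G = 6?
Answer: 27745/45673 - 3*√2/45673 ≈ 0.60738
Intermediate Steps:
M(T, c) = c
n(z) = 6
Y(H, X) = √(-33 + X)
f = -143 (f = 6*(-25) + 7 = -150 + 7 = -143)
(-27745 + Y(158, 51))/(f - 45530) = (-27745 + √(-33 + 51))/(-143 - 45530) = (-27745 + √18)/(-45673) = (-27745 + 3*√2)*(-1/45673) = 27745/45673 - 3*√2/45673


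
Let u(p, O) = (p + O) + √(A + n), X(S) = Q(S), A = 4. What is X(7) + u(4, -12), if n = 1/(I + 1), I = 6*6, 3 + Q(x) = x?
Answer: -4 + √5513/37 ≈ -1.9933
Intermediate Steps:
Q(x) = -3 + x
X(S) = -3 + S
I = 36
n = 1/37 (n = 1/(36 + 1) = 1/37 ≈ 0.027027)
u(p, O) = O + p + √5513/37 (u(p, O) = (p + O) + √(4 + 1/37) = (O + p) + √(149/37) = (O + p) + √5513/37 = O + p + √5513/37)
X(7) + u(4, -12) = (-3 + 7) + (-12 + 4 + √5513/37) = 4 + (-8 + √5513/37) = -4 + √5513/37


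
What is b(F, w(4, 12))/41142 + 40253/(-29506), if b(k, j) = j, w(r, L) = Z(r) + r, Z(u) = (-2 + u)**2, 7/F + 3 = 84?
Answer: -827926439/606967926 ≈ -1.3640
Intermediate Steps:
F = 7/81 (F = 7/(-3 + 84) = 7/81 ≈ 0.086420)
w(r, L) = r + (-2 + r)**2 (w(r, L) = (-2 + r)**2 + r = r + (-2 + r)**2)
b(F, w(4, 12))/41142 + 40253/(-29506) = (4 + (-2 + 4)**2)/41142 + 40253/(-29506) = (4 + 2**2)*(1/41142) + 40253*(-1/29506) = (4 + 4)*(1/41142) - 40253/29506 = 8*(1/41142) - 40253/29506 = 4/20571 - 40253/29506 = -827926439/606967926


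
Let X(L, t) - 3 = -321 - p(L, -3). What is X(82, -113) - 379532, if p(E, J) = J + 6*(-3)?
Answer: -379829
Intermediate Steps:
p(E, J) = -18 + J (p(E, J) = J - 18 = -18 + J)
X(L, t) = -297 (X(L, t) = 3 + (-321 - (-18 - 3)) = 3 + (-321 - 1*(-21)) = 3 + (-321 + 21) = 3 - 300 = -297)
X(82, -113) - 379532 = -297 - 379532 = -379829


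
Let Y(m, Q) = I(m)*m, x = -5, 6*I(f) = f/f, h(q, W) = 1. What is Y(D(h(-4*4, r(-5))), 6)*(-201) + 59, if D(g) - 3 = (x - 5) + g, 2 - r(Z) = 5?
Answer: 260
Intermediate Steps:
r(Z) = -3 (r(Z) = 2 - 1*5 = 2 - 5 = -3)
I(f) = ⅙ (I(f) = (f/f)/6 = (⅙)*1 = ⅙)
D(g) = -7 + g (D(g) = 3 + ((-5 - 5) + g) = 3 + (-10 + g) = -7 + g)
Y(m, Q) = m/6
Y(D(h(-4*4, r(-5))), 6)*(-201) + 59 = ((-7 + 1)/6)*(-201) + 59 = ((⅙)*(-6))*(-201) + 59 = -1*(-201) + 59 = 201 + 59 = 260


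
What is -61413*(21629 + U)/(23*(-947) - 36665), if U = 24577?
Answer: 9273363/191 ≈ 48552.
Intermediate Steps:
-61413*(21629 + U)/(23*(-947) - 36665) = -61413*(21629 + 24577)/(23*(-947) - 36665) = -61413*46206/(-21781 - 36665) = -61413/((-58446*1/46206)) = -61413/(-191/151) = -61413*(-151/191) = 9273363/191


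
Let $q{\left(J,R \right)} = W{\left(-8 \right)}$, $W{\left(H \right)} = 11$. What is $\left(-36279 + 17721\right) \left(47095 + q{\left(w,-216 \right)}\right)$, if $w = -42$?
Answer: $-874193148$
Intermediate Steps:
$q{\left(J,R \right)} = 11$
$\left(-36279 + 17721\right) \left(47095 + q{\left(w,-216 \right)}\right) = \left(-36279 + 17721\right) \left(47095 + 11\right) = \left(-18558\right) 47106 = -874193148$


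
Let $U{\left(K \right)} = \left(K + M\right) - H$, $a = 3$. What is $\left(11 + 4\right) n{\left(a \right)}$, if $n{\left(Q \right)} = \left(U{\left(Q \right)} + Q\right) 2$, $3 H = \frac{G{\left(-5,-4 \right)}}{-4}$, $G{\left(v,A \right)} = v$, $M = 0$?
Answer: $\frac{335}{2} \approx 167.5$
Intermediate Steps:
$H = \frac{5}{12}$ ($H = \frac{\left(-5\right) \frac{1}{-4}}{3} = \frac{\left(-5\right) \left(- \frac{1}{4}\right)}{3} = \frac{1}{3} \cdot \frac{5}{4} = \frac{5}{12} \approx 0.41667$)
$U{\left(K \right)} = - \frac{5}{12} + K$ ($U{\left(K \right)} = \left(K + 0\right) - \frac{5}{12} = K - \frac{5}{12} = - \frac{5}{12} + K$)
$n{\left(Q \right)} = - \frac{5}{6} + 4 Q$ ($n{\left(Q \right)} = \left(\left(- \frac{5}{12} + Q\right) + Q\right) 2 = \left(- \frac{5}{12} + 2 Q\right) 2 = - \frac{5}{6} + 4 Q$)
$\left(11 + 4\right) n{\left(a \right)} = \left(11 + 4\right) \left(- \frac{5}{6} + 4 \cdot 3\right) = 15 \left(- \frac{5}{6} + 12\right) = 15 \cdot \frac{67}{6} = \frac{335}{2}$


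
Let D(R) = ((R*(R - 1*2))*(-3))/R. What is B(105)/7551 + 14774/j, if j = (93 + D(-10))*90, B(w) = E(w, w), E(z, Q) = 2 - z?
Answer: 6131258/4870395 ≈ 1.2589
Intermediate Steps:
B(w) = 2 - w
D(R) = 6 - 3*R (D(R) = ((R*(R - 2))*(-3))/R = ((R*(-2 + R))*(-3))/R = (-3*R*(-2 + R))/R = 6 - 3*R)
j = 11610 (j = (93 + (6 - 3*(-10)))*90 = (93 + (6 + 30))*90 = (93 + 36)*90 = 129*90 = 11610)
B(105)/7551 + 14774/j = (2 - 1*105)/7551 + 14774/11610 = (2 - 105)*(1/7551) + 14774*(1/11610) = -103*1/7551 + 7387/5805 = -103/7551 + 7387/5805 = 6131258/4870395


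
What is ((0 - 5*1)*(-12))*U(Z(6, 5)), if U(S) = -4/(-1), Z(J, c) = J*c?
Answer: 240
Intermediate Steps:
U(S) = 4 (U(S) = -4*(-1) = 4)
((0 - 5*1)*(-12))*U(Z(6, 5)) = ((0 - 5*1)*(-12))*4 = ((0 - 5)*(-12))*4 = -5*(-12)*4 = 60*4 = 240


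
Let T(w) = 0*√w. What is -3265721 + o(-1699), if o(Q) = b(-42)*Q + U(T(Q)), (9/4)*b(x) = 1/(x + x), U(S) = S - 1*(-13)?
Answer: -617217113/189 ≈ -3.2657e+6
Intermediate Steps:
T(w) = 0
U(S) = 13 + S (U(S) = S + 13 = 13 + S)
b(x) = 2/(9*x) (b(x) = 4/(9*(x + x)) = 4/(9*((2*x))) = 4*(1/(2*x))/9 = 2/(9*x))
o(Q) = 13 - Q/189 (o(Q) = ((2/9)/(-42))*Q + (13 + 0) = ((2/9)*(-1/42))*Q + 13 = -Q/189 + 13 = 13 - Q/189)
-3265721 + o(-1699) = -3265721 + (13 - 1/189*(-1699)) = -3265721 + (13 + 1699/189) = -3265721 + 4156/189 = -617217113/189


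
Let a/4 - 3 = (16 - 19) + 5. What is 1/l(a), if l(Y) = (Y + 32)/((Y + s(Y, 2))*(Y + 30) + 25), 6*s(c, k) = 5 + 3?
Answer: 3275/156 ≈ 20.994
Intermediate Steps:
a = 20 (a = 12 + 4*((16 - 19) + 5) = 12 + 4*(-3 + 5) = 12 + 4*2 = 12 + 8 = 20)
s(c, k) = 4/3 (s(c, k) = (5 + 3)/6 = (⅙)*8 = 4/3)
l(Y) = (32 + Y)/(25 + (30 + Y)*(4/3 + Y)) (l(Y) = (Y + 32)/((Y + 4/3)*(Y + 30) + 25) = (32 + Y)/((4/3 + Y)*(30 + Y) + 25) = (32 + Y)/((30 + Y)*(4/3 + Y) + 25) = (32 + Y)/(25 + (30 + Y)*(4/3 + Y)))
1/l(a) = 1/(3*(32 + 20)/(195 + 3*20² + 94*20)) = 1/(3*52/(195 + 3*400 + 1880)) = 1/(3*52/(195 + 1200 + 1880)) = 1/(3*52/3275) = 1/(3*(1/3275)*52) = 1/(156/3275) = 3275/156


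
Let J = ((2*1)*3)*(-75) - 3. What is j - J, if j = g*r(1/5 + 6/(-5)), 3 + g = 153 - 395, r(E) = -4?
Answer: 1433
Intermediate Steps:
g = -245 (g = -3 + (153 - 395) = -3 - 242 = -245)
j = 980 (j = -245*(-4) = 980)
J = -453 (J = (2*3)*(-75) - 3 = 6*(-75) - 3 = -450 - 3 = -453)
j - J = 980 - 1*(-453) = 980 + 453 = 1433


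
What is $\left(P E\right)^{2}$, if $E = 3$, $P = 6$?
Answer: $324$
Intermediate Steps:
$\left(P E\right)^{2} = \left(6 \cdot 3\right)^{2} = 18^{2} = 324$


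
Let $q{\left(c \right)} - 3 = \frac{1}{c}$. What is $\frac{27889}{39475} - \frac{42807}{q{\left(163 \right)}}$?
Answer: $- \frac{55084953073}{3868550} \approx -14239.0$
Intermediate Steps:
$q{\left(c \right)} = 3 + \frac{1}{c}$
$\frac{27889}{39475} - \frac{42807}{q{\left(163 \right)}} = \frac{27889}{39475} - \frac{42807}{3 + \frac{1}{163}} = 27889 \cdot \frac{1}{39475} - \frac{42807}{3 + \frac{1}{163}} = \frac{27889}{39475} - \frac{42807}{\frac{490}{163}} = \frac{27889}{39475} - \frac{6977541}{490} = - \frac{55084953073}{3868550}$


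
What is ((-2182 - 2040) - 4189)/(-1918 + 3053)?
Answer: -8411/1135 ≈ -7.4106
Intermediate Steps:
((-2182 - 2040) - 4189)/(-1918 + 3053) = (-4222 - 4189)/1135 = -8411*1/1135 = -8411/1135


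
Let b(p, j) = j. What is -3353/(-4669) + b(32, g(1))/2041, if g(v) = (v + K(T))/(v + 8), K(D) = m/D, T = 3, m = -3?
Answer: 479/667 ≈ 0.71814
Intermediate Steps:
K(D) = -3/D
g(v) = (-1 + v)/(8 + v) (g(v) = (v - 3/3)/(v + 8) = (v - 3*⅓)/(8 + v) = (v - 1)/(8 + v) = (-1 + v)/(8 + v))
-3353/(-4669) + b(32, g(1))/2041 = -3353/(-4669) + ((-1 + 1)/(8 + 1))/2041 = -3353*(-1/4669) + (0/9)*(1/2041) = 479/667 + ((⅑)*0)*(1/2041) = 479/667 + 0*(1/2041) = 479/667 + 0 = 479/667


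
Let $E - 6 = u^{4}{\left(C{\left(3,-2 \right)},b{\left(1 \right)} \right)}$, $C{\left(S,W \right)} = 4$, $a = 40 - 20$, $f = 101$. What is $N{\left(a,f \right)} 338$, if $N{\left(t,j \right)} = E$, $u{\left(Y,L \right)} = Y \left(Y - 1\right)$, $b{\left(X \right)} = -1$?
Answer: $7010796$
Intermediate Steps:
$a = 20$ ($a = 40 - 20 = 20$)
$u{\left(Y,L \right)} = Y \left(-1 + Y\right)$
$E = 20742$ ($E = 6 + \left(4 \left(-1 + 4\right)\right)^{4} = 6 + \left(4 \cdot 3\right)^{4} = 6 + 12^{4} = 6 + 20736 = 20742$)
$N{\left(t,j \right)} = 20742$
$N{\left(a,f \right)} 338 = 20742 \cdot 338 = 7010796$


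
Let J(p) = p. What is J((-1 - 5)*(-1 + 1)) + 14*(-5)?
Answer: -70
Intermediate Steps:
J((-1 - 5)*(-1 + 1)) + 14*(-5) = (-1 - 5)*(-1 + 1) + 14*(-5) = -6*0 - 70 = 0 - 70 = -70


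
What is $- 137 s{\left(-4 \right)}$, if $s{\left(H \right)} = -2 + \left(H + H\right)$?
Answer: $1370$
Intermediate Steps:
$s{\left(H \right)} = -2 + 2 H$
$- 137 s{\left(-4 \right)} = - 137 \left(-2 + 2 \left(-4\right)\right) = - 137 \left(-2 - 8\right) = \left(-137\right) \left(-10\right) = 1370$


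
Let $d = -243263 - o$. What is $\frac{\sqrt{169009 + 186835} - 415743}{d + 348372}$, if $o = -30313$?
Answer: $- \frac{415743}{135422} + \frac{\sqrt{88961}}{67711} \approx -3.0656$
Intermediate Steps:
$d = -212950$ ($d = -243263 - -30313 = -243263 + 30313 = -212950$)
$\frac{\sqrt{169009 + 186835} - 415743}{d + 348372} = \frac{\sqrt{169009 + 186835} - 415743}{-212950 + 348372} = \frac{\sqrt{355844} - 415743}{135422} = \left(2 \sqrt{88961} - 415743\right) \frac{1}{135422} = \left(-415743 + 2 \sqrt{88961}\right) \frac{1}{135422} = - \frac{415743}{135422} + \frac{\sqrt{88961}}{67711}$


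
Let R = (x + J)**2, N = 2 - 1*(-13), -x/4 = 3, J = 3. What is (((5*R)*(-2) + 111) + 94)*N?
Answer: -9075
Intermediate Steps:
x = -12 (x = -4*3 = -12)
N = 15 (N = 2 + 13 = 15)
R = 81 (R = (-12 + 3)**2 = (-9)**2 = 81)
(((5*R)*(-2) + 111) + 94)*N = (((5*81)*(-2) + 111) + 94)*15 = ((405*(-2) + 111) + 94)*15 = ((-810 + 111) + 94)*15 = (-699 + 94)*15 = -605*15 = -9075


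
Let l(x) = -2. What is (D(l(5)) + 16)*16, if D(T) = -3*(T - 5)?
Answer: 592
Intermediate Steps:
D(T) = 15 - 3*T (D(T) = -3*(-5 + T) = 15 - 3*T)
(D(l(5)) + 16)*16 = ((15 - 3*(-2)) + 16)*16 = ((15 + 6) + 16)*16 = (21 + 16)*16 = 37*16 = 592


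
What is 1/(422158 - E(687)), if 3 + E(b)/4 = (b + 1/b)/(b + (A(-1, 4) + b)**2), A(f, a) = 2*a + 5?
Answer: 337101969/142314336364850 ≈ 2.3687e-6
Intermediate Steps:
A(f, a) = 5 + 2*a
E(b) = -12 + 4*(b + 1/b)/(b + (13 + b)**2) (E(b) = -12 + 4*((b + 1/b)/(b + ((5 + 2*4) + b)**2)) = -12 + 4*((b + 1/b)/(b + ((5 + 8) + b)**2)) = -12 + 4*((b + 1/b)/(b + (13 + b)**2)) = -12 + 4*(b + 1/b)/(b + (13 + b)**2))
1/(422158 - E(687)) = 1/(422158 - 4*(1 - 2*687**2 - 3*687*(13 + 687)**2)/(687*(687 + (13 + 687)**2))) = 1/(422158 - 4*(1 - 2*471969 - 3*687*700**2)/(687*(687 + 700**2))) = 1/(422158 - 4*(1 - 943938 - 3*687*490000)/(687*(687 + 490000))) = 1/(422158 - 4*(1 - 943938 - 1009890000)/(687*490687)) = 1/(422158 - 4*(-1010833937)/(687*490687)) = 1/(422158 - 1*(-4043335748/337101969)) = 1/(422158 + 4043335748/337101969) = 1/(142314336364850/337101969) = 337101969/142314336364850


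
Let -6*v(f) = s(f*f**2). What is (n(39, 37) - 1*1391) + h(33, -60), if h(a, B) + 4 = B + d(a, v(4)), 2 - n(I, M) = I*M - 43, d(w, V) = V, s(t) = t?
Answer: -8591/3 ≈ -2863.7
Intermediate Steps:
v(f) = -f**3/6 (v(f) = -f*f**2/6 = -f**3/6)
n(I, M) = 45 - I*M (n(I, M) = 2 - (I*M - 43) = 2 - (-43 + I*M) = 2 + (43 - I*M) = 45 - I*M)
h(a, B) = -44/3 + B (h(a, B) = -4 + (B - 1/6*4**3) = -4 + (B - 1/6*64) = -4 + (B - 32/3) = -4 + (-32/3 + B) = -44/3 + B)
(n(39, 37) - 1*1391) + h(33, -60) = ((45 - 1*39*37) - 1*1391) + (-44/3 - 60) = ((45 - 1443) - 1391) - 224/3 = (-1398 - 1391) - 224/3 = -2789 - 224/3 = -8591/3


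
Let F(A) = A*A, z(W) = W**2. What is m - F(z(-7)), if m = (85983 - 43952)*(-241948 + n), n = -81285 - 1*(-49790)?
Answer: -11493085134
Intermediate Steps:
n = -31495 (n = -81285 + 49790 = -31495)
F(A) = A**2
m = -11493082733 (m = (85983 - 43952)*(-241948 - 31495) = 42031*(-273443) = -11493082733)
m - F(z(-7)) = -11493082733 - ((-7)**2)**2 = -11493082733 - 1*49**2 = -11493082733 - 1*2401 = -11493082733 - 2401 = -11493085134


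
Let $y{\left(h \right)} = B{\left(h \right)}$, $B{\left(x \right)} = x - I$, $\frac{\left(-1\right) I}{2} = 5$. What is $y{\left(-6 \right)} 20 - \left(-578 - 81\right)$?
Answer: $739$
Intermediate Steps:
$I = -10$ ($I = \left(-2\right) 5 = -10$)
$B{\left(x \right)} = 10 + x$ ($B{\left(x \right)} = x - -10 = x + 10 = 10 + x$)
$y{\left(h \right)} = 10 + h$
$y{\left(-6 \right)} 20 - \left(-578 - 81\right) = \left(10 - 6\right) 20 - \left(-578 - 81\right) = 4 \cdot 20 - \left(-578 - 81\right) = 80 - -659 = 80 + 659 = 739$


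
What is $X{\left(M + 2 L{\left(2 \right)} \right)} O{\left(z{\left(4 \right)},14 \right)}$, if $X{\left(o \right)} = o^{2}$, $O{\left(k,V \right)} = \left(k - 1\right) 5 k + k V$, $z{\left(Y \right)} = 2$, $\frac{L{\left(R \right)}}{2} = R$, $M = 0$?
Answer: $2432$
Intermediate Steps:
$L{\left(R \right)} = 2 R$
$O{\left(k,V \right)} = V k + k \left(-5 + 5 k\right)$ ($O{\left(k,V \right)} = \left(-1 + k\right) 5 k + V k = \left(-5 + 5 k\right) k + V k = k \left(-5 + 5 k\right) + V k = V k + k \left(-5 + 5 k\right)$)
$X{\left(M + 2 L{\left(2 \right)} \right)} O{\left(z{\left(4 \right)},14 \right)} = \left(0 + 2 \cdot 2 \cdot 2\right)^{2} \cdot 2 \left(-5 + 14 + 5 \cdot 2\right) = \left(0 + 2 \cdot 4\right)^{2} \cdot 2 \left(-5 + 14 + 10\right) = \left(0 + 8\right)^{2} \cdot 2 \cdot 19 = 8^{2} \cdot 38 = 64 \cdot 38 = 2432$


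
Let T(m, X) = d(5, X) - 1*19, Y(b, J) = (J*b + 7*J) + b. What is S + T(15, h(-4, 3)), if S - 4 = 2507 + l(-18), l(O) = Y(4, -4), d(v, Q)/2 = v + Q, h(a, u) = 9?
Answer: 2480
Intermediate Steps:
d(v, Q) = 2*Q + 2*v (d(v, Q) = 2*(v + Q) = 2*(Q + v) = 2*Q + 2*v)
Y(b, J) = b + 7*J + J*b (Y(b, J) = (7*J + J*b) + b = b + 7*J + J*b)
l(O) = -40 (l(O) = 4 + 7*(-4) - 4*4 = 4 - 28 - 16 = -40)
T(m, X) = -9 + 2*X (T(m, X) = (2*X + 2*5) - 1*19 = (2*X + 10) - 19 = (10 + 2*X) - 19 = -9 + 2*X)
S = 2471 (S = 4 + (2507 - 40) = 4 + 2467 = 2471)
S + T(15, h(-4, 3)) = 2471 + (-9 + 2*9) = 2471 + (-9 + 18) = 2471 + 9 = 2480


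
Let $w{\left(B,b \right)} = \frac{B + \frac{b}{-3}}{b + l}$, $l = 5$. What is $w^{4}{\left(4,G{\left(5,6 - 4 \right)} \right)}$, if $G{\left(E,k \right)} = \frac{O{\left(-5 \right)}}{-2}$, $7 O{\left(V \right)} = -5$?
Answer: $\frac{705911761}{2562890625} \approx 0.27544$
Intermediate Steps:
$O{\left(V \right)} = - \frac{5}{7}$ ($O{\left(V \right)} = \frac{1}{7} \left(-5\right) = - \frac{5}{7}$)
$G{\left(E,k \right)} = \frac{5}{14}$ ($G{\left(E,k \right)} = - \frac{5}{7 \left(-2\right)} = \left(- \frac{5}{7}\right) \left(- \frac{1}{2}\right) = \frac{5}{14}$)
$w{\left(B,b \right)} = \frac{B - \frac{b}{3}}{5 + b}$ ($w{\left(B,b \right)} = \frac{B + \frac{b}{-3}}{b + 5} = \frac{B + b \left(- \frac{1}{3}\right)}{5 + b} = \frac{B - \frac{b}{3}}{5 + b}$)
$w^{4}{\left(4,G{\left(5,6 - 4 \right)} \right)} = \left(\frac{4 - \frac{5}{42}}{5 + \frac{5}{14}}\right)^{4} = \left(\frac{4 - \frac{5}{42}}{\frac{75}{14}}\right)^{4} = \left(\frac{14}{75} \cdot \frac{163}{42}\right)^{4} = \left(\frac{163}{225}\right)^{4} = \frac{705911761}{2562890625}$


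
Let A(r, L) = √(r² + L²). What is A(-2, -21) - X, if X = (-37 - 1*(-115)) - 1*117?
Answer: 39 + √445 ≈ 60.095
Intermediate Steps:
X = -39 (X = (-37 + 115) - 117 = 78 - 117 = -39)
A(r, L) = √(L² + r²)
A(-2, -21) - X = √((-21)² + (-2)²) - 1*(-39) = √(441 + 4) + 39 = √445 + 39 = 39 + √445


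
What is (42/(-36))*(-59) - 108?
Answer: -235/6 ≈ -39.167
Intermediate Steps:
(42/(-36))*(-59) - 108 = (42*(-1/36))*(-59) - 108 = -7/6*(-59) - 108 = 413/6 - 108 = -235/6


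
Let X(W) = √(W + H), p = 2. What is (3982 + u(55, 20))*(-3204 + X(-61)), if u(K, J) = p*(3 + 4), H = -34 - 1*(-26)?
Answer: -12803184 + 3996*I*√69 ≈ -1.2803e+7 + 33193.0*I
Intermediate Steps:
H = -8 (H = -34 + 26 = -8)
X(W) = √(-8 + W) (X(W) = √(W - 8) = √(-8 + W))
u(K, J) = 14 (u(K, J) = 2*(3 + 4) = 2*7 = 14)
(3982 + u(55, 20))*(-3204 + X(-61)) = (3982 + 14)*(-3204 + √(-8 - 61)) = 3996*(-3204 + √(-69)) = 3996*(-3204 + I*√69) = -12803184 + 3996*I*√69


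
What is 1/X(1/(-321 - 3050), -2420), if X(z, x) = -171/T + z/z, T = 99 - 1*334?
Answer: 235/406 ≈ 0.57882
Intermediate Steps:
T = -235 (T = 99 - 334 = -235)
X(z, x) = 406/235 (X(z, x) = -171/(-235) + z/z = -171*(-1/235) + 1 = 171/235 + 1 = 406/235)
1/X(1/(-321 - 3050), -2420) = 1/(406/235) = 235/406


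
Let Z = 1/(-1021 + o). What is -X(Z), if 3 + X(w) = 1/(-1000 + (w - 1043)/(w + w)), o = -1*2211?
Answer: 10106929/3368977 ≈ 3.0000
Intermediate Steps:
o = -2211
Z = -1/3232 (Z = 1/(-1021 - 2211) = 1/(-3232) = -1/3232 ≈ -0.00030941)
X(w) = -3 + 1/(-1000 + (-1043 + w)/(2*w)) (X(w) = -3 + 1/(-1000 + (w - 1043)/(w + w)) = -3 + 1/(-1000 + (-1043 + w)/((2*w))) = -3 + 1/(-1000 + (-1043 + w)*(1/(2*w))) = -3 + 1/(-1000 + (-1043 + w)/(2*w)))
-X(Z) = -7*(-447 - 857*(-1/3232))/(1043 + 1999*(-1/3232)) = -7*(-447 + 857/3232)/(1043 - 1999/3232) = -7*(-1443847)/(3368977/3232*3232) = -7*3232*(-1443847)/(3368977*3232) = -1*(-10106929/3368977) = 10106929/3368977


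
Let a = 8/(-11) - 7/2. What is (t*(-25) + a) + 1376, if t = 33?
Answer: 12029/22 ≈ 546.77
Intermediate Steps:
a = -93/22 (a = 8*(-1/11) - 7*1/2 = -8/11 - 7/2 = -93/22 ≈ -4.2273)
(t*(-25) + a) + 1376 = (33*(-25) - 93/22) + 1376 = (-825 - 93/22) + 1376 = -18243/22 + 1376 = 12029/22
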